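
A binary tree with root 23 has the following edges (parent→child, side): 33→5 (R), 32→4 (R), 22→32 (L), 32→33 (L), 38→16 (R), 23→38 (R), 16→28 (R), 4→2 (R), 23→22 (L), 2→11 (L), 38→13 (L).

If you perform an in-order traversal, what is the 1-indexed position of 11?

5

In-order visits the left subtree, then the node, then the right subtree.
At 23: go left to 22.
  At 22: go left to 32.
    At 32: go left to 33.
      At 33: no left child.
      Visit 33.
      At 33: go right to 5.
        5 is a leaf — visit 5.
    Visit 32.
    At 32: go right to 4.
      At 4: no left child.
      Visit 4.
      At 4: go right to 2.
        At 2: go left to 11.
          11 is a leaf — visit 11.
        Visit 2.
        At 2: no right child.
  Visit 22.
  At 22: no right child.
Visit 23.
At 23: go right to 38.
  At 38: go left to 13.
    13 is a leaf — visit 13.
  Visit 38.
  At 38: go right to 16.
    At 16: no left child.
    Visit 16.
    At 16: go right to 28.
      28 is a leaf — visit 28.
Full in-order sequence: 33, 5, 32, 4, 11, 2, 22, 23, 13, 38, 16, 28.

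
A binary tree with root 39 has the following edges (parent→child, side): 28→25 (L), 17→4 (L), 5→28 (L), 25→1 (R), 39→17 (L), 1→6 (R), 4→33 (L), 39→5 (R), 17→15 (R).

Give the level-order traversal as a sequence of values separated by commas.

Level-order visits nodes level by level from the root, left to right within each level.
Level 0: 39
Level 1: 17, 5
Level 2: 4, 15, 28
Level 3: 33, 25
Level 4: 1
Level 5: 6

39, 17, 5, 4, 15, 28, 33, 25, 1, 6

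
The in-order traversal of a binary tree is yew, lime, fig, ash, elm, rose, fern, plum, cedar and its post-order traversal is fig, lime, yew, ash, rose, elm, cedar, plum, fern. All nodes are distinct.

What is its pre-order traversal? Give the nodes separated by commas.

fern, elm, ash, yew, lime, fig, rose, plum, cedar

The last element of post-order is the root; it splits in-order into left and right subtrees.
Root fern: left subtree has 6 nodes {yew, lime, fig, ash, elm, rose}, right has 2 {plum, cedar}.
  Root elm: left subtree has 4 nodes {yew, lime, fig, ash}, right has 1 {rose}.
    Root ash: left subtree has 3 nodes {yew, lime, fig}, right has 0 { }.
      Root yew: left subtree has 0 nodes { }, right has 2 {lime, fig}.
        Root lime: left subtree has 0 nodes { }, right has 1 {fig}.
  Root plum: left subtree has 0 nodes { }, right has 1 {cedar}.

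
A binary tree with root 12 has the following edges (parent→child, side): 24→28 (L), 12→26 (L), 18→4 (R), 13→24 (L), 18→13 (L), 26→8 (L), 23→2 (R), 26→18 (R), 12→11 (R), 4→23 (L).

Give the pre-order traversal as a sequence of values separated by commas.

Pre-order visits the node, then its left subtree, then its right subtree.
Visit 12.
At 12: go left to 26.
  Visit 26.
  At 26: go left to 8.
    8 is a leaf — visit 8.
  At 26: go right to 18.
    Visit 18.
    At 18: go left to 13.
      Visit 13.
      At 13: go left to 24.
        Visit 24.
        At 24: go left to 28.
          28 is a leaf — visit 28.
        At 24: no right child.
      At 13: no right child.
    At 18: go right to 4.
      Visit 4.
      At 4: go left to 23.
        Visit 23.
        At 23: no left child.
        At 23: go right to 2.
          2 is a leaf — visit 2.
      At 4: no right child.
At 12: go right to 11.
  11 is a leaf — visit 11.

12, 26, 8, 18, 13, 24, 28, 4, 23, 2, 11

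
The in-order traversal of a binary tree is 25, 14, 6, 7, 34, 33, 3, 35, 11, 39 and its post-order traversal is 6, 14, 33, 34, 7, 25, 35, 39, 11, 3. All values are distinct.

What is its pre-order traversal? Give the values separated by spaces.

3 25 7 14 6 34 33 11 35 39

The last element of post-order is the root; it splits in-order into left and right subtrees.
Root 3: left subtree has 6 nodes {25, 14, 6, 7, 34, 33}, right has 3 {35, 11, 39}.
  Root 25: left subtree has 0 nodes { }, right has 5 {14, 6, 7, 34, 33}.
    Root 7: left subtree has 2 nodes {14, 6}, right has 2 {34, 33}.
      Root 14: left subtree has 0 nodes { }, right has 1 {6}.
      Root 34: left subtree has 0 nodes { }, right has 1 {33}.
  Root 11: left subtree has 1 node {35}, right has 1 {39}.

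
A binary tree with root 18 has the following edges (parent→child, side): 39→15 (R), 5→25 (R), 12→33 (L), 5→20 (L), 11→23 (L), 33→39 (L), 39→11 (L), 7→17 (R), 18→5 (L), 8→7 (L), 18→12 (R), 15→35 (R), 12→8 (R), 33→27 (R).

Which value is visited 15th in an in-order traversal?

In-order visits the left subtree, then the node, then the right subtree.
At 18: go left to 5.
  At 5: go left to 20.
    20 is a leaf — visit 20.
  Visit 5.
  At 5: go right to 25.
    25 is a leaf — visit 25.
Visit 18.
At 18: go right to 12.
  At 12: go left to 33.
    At 33: go left to 39.
      At 39: go left to 11.
        At 11: go left to 23.
          23 is a leaf — visit 23.
        Visit 11.
        At 11: no right child.
      Visit 39.
      At 39: go right to 15.
        At 15: no left child.
        Visit 15.
        At 15: go right to 35.
          35 is a leaf — visit 35.
    Visit 33.
    At 33: go right to 27.
      27 is a leaf — visit 27.
  Visit 12.
  At 12: go right to 8.
    At 8: go left to 7.
      At 7: no left child.
      Visit 7.
      At 7: go right to 17.
        17 is a leaf — visit 17.
    Visit 8.
    At 8: no right child.
Full in-order sequence: 20, 5, 25, 18, 23, 11, 39, 15, 35, 33, 27, 12, 7, 17, 8.

8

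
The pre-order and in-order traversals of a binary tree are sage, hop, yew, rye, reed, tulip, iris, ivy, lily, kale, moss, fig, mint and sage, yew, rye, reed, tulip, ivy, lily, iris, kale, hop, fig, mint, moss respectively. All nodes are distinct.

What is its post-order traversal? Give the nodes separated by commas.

The first element of pre-order is the root; it splits in-order into left and right subtrees.
Root sage: left subtree has 0 nodes { }, right has 12 {yew, rye, reed, tulip, ivy, lily, iris, kale, hop, fig, mint, moss}.
  Root hop: left subtree has 8 nodes {yew, rye, reed, tulip, ivy, lily, iris, kale}, right has 3 {fig, mint, moss}.
    Root yew: left subtree has 0 nodes { }, right has 7 {rye, reed, tulip, ivy, lily, iris, kale}.
      Root rye: left subtree has 0 nodes { }, right has 6 {reed, tulip, ivy, lily, iris, kale}.
        Root reed: left subtree has 0 nodes { }, right has 5 {tulip, ivy, lily, iris, kale}.
          Root tulip: left subtree has 0 nodes { }, right has 4 {ivy, lily, iris, kale}.
            Root iris: left subtree has 2 nodes {ivy, lily}, right has 1 {kale}.
              Root ivy: left subtree has 0 nodes { }, right has 1 {lily}.
    Root moss: left subtree has 2 nodes {fig, mint}, right has 0 { }.
      Root fig: left subtree has 0 nodes { }, right has 1 {mint}.

lily, ivy, kale, iris, tulip, reed, rye, yew, mint, fig, moss, hop, sage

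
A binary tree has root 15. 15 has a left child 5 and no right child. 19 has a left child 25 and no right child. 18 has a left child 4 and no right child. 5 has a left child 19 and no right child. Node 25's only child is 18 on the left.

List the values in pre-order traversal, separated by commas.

Pre-order visits the node, then its left subtree, then its right subtree.
Visit 15.
At 15: go left to 5.
  Visit 5.
  At 5: go left to 19.
    Visit 19.
    At 19: go left to 25.
      Visit 25.
      At 25: go left to 18.
        Visit 18.
        At 18: go left to 4.
          4 is a leaf — visit 4.
        At 18: no right child.
      At 25: no right child.
    At 19: no right child.
  At 5: no right child.
At 15: no right child.

15, 5, 19, 25, 18, 4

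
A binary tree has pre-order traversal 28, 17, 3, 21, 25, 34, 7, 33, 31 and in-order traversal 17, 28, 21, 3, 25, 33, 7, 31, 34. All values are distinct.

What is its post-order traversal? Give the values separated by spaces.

17 21 33 31 7 34 25 3 28

The first element of pre-order is the root; it splits in-order into left and right subtrees.
Root 28: left subtree has 1 node {17}, right has 7 {21, 3, 25, 33, 7, 31, 34}.
  Root 3: left subtree has 1 node {21}, right has 5 {25, 33, 7, 31, 34}.
    Root 25: left subtree has 0 nodes { }, right has 4 {33, 7, 31, 34}.
      Root 34: left subtree has 3 nodes {33, 7, 31}, right has 0 { }.
        Root 7: left subtree has 1 node {33}, right has 1 {31}.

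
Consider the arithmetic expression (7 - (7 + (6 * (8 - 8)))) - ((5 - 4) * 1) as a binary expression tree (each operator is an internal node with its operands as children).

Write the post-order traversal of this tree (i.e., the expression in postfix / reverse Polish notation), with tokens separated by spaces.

Post-order on an expression tree gives postfix notation: for each operator, emit left operand, right operand, then the operator.

7 7 6 8 8 - * + - 5 4 - 1 * -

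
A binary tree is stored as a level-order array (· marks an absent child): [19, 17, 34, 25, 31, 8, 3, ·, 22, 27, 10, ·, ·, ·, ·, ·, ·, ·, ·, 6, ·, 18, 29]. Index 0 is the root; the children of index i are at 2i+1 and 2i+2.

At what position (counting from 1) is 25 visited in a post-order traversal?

Post-order visits the left subtree, then the right subtree, then the node.
At 19: go left to 17.
  At 17: go left to 25.
    At 25: no left child.
    At 25: go right to 22.
      22 is a leaf — visit 22.
    Visit 25.
  At 17: go right to 31.
    At 31: go left to 27.
      At 27: go left to 6.
        6 is a leaf — visit 6.
      At 27: no right child.
      Visit 27.
    At 31: go right to 10.
      At 10: go left to 18.
        18 is a leaf — visit 18.
      At 10: go right to 29.
        29 is a leaf — visit 29.
      Visit 10.
    Visit 31.
  Visit 17.
At 19: go right to 34.
  At 34: go left to 8.
    8 is a leaf — visit 8.
  At 34: go right to 3.
    3 is a leaf — visit 3.
  Visit 34.
Visit 19.
Full post-order sequence: 22, 25, 6, 27, 18, 29, 10, 31, 17, 8, 3, 34, 19.

2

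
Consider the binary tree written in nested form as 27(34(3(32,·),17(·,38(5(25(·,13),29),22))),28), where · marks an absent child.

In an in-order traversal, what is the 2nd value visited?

In-order visits the left subtree, then the node, then the right subtree.
At 27: go left to 34.
  At 34: go left to 3.
    At 3: go left to 32.
      32 is a leaf — visit 32.
    Visit 3.
    At 3: no right child.
  Visit 34.
  At 34: go right to 17.
    At 17: no left child.
    Visit 17.
    At 17: go right to 38.
      At 38: go left to 5.
        At 5: go left to 25.
          At 25: no left child.
          Visit 25.
          At 25: go right to 13.
            13 is a leaf — visit 13.
        Visit 5.
        At 5: go right to 29.
          29 is a leaf — visit 29.
      Visit 38.
      At 38: go right to 22.
        22 is a leaf — visit 22.
Visit 27.
At 27: go right to 28.
  28 is a leaf — visit 28.
Full in-order sequence: 32, 3, 34, 17, 25, 13, 5, 29, 38, 22, 27, 28.

3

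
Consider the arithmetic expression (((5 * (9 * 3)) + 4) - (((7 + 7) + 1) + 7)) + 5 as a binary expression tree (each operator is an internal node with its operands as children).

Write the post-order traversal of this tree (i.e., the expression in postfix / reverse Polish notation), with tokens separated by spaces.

5 9 3 * * 4 + 7 7 + 1 + 7 + - 5 +

Post-order on an expression tree gives postfix notation: for each operator, emit left operand, right operand, then the operator.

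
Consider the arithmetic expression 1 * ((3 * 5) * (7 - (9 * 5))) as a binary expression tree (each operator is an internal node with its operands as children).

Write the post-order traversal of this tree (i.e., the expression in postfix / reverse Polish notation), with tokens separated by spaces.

Post-order on an expression tree gives postfix notation: for each operator, emit left operand, right operand, then the operator.

1 3 5 * 7 9 5 * - * *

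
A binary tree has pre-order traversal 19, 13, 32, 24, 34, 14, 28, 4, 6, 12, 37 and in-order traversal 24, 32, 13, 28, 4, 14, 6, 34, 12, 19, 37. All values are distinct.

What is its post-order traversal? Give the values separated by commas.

The first element of pre-order is the root; it splits in-order into left and right subtrees.
Root 19: left subtree has 9 nodes {24, 32, 13, 28, 4, 14, 6, 34, 12}, right has 1 {37}.
  Root 13: left subtree has 2 nodes {24, 32}, right has 6 {28, 4, 14, 6, 34, 12}.
    Root 32: left subtree has 1 node {24}, right has 0 { }.
    Root 34: left subtree has 4 nodes {28, 4, 14, 6}, right has 1 {12}.
      Root 14: left subtree has 2 nodes {28, 4}, right has 1 {6}.
        Root 28: left subtree has 0 nodes { }, right has 1 {4}.

24, 32, 4, 28, 6, 14, 12, 34, 13, 37, 19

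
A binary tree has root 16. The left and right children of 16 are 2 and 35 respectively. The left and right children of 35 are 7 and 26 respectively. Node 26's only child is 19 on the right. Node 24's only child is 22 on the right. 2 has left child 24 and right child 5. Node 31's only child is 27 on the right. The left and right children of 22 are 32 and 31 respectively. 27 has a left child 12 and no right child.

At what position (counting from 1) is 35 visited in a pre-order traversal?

10

Pre-order visits the node, then its left subtree, then its right subtree.
Visit 16.
At 16: go left to 2.
  Visit 2.
  At 2: go left to 24.
    Visit 24.
    At 24: no left child.
    At 24: go right to 22.
      Visit 22.
      At 22: go left to 32.
        32 is a leaf — visit 32.
      At 22: go right to 31.
        Visit 31.
        At 31: no left child.
        At 31: go right to 27.
          Visit 27.
          At 27: go left to 12.
            12 is a leaf — visit 12.
          At 27: no right child.
  At 2: go right to 5.
    5 is a leaf — visit 5.
At 16: go right to 35.
  Visit 35.
  At 35: go left to 7.
    7 is a leaf — visit 7.
  At 35: go right to 26.
    Visit 26.
    At 26: no left child.
    At 26: go right to 19.
      19 is a leaf — visit 19.
Full pre-order sequence: 16, 2, 24, 22, 32, 31, 27, 12, 5, 35, 7, 26, 19.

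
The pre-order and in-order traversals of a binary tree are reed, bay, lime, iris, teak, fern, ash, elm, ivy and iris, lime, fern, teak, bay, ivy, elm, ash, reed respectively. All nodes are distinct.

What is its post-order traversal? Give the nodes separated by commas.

iris, fern, teak, lime, ivy, elm, ash, bay, reed

The first element of pre-order is the root; it splits in-order into left and right subtrees.
Root reed: left subtree has 8 nodes {iris, lime, fern, teak, bay, ivy, elm, ash}, right has 0 { }.
  Root bay: left subtree has 4 nodes {iris, lime, fern, teak}, right has 3 {ivy, elm, ash}.
    Root lime: left subtree has 1 node {iris}, right has 2 {fern, teak}.
      Root teak: left subtree has 1 node {fern}, right has 0 { }.
    Root ash: left subtree has 2 nodes {ivy, elm}, right has 0 { }.
      Root elm: left subtree has 1 node {ivy}, right has 0 { }.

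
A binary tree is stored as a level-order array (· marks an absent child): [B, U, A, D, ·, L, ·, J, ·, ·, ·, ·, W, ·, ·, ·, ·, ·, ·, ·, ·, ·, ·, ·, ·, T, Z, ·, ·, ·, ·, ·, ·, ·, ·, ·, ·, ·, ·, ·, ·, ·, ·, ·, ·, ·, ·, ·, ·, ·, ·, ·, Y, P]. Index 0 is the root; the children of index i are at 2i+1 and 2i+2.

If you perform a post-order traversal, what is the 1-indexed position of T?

5

Post-order visits the left subtree, then the right subtree, then the node.
At B: go left to U.
  At U: go left to D.
    At D: go left to J.
      J is a leaf — visit J.
    At D: no right child.
    Visit D.
  At U: no right child.
  Visit U.
At B: go right to A.
  At A: go left to L.
    At L: no left child.
    At L: go right to W.
      At W: go left to T.
        At T: no left child.
        At T: go right to Y.
          Y is a leaf — visit Y.
        Visit T.
      At W: go right to Z.
        At Z: go left to P.
          P is a leaf — visit P.
        At Z: no right child.
        Visit Z.
      Visit W.
    Visit L.
  At A: no right child.
  Visit A.
Visit B.
Full post-order sequence: J, D, U, Y, T, P, Z, W, L, A, B.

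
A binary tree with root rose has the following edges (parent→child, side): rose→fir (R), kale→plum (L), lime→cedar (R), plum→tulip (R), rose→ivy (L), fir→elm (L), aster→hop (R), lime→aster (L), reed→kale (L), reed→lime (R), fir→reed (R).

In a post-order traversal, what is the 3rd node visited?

tulip

Post-order visits the left subtree, then the right subtree, then the node.
At rose: go left to ivy.
  ivy is a leaf — visit ivy.
At rose: go right to fir.
  At fir: go left to elm.
    elm is a leaf — visit elm.
  At fir: go right to reed.
    At reed: go left to kale.
      At kale: go left to plum.
        At plum: no left child.
        At plum: go right to tulip.
          tulip is a leaf — visit tulip.
        Visit plum.
      At kale: no right child.
      Visit kale.
    At reed: go right to lime.
      At lime: go left to aster.
        At aster: no left child.
        At aster: go right to hop.
          hop is a leaf — visit hop.
        Visit aster.
      At lime: go right to cedar.
        cedar is a leaf — visit cedar.
      Visit lime.
    Visit reed.
  Visit fir.
Visit rose.
Full post-order sequence: ivy, elm, tulip, plum, kale, hop, aster, cedar, lime, reed, fir, rose.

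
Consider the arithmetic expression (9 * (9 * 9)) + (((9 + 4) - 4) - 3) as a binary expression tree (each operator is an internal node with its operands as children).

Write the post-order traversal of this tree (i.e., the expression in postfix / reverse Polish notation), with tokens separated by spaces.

9 9 9 * * 9 4 + 4 - 3 - +

Post-order on an expression tree gives postfix notation: for each operator, emit left operand, right operand, then the operator.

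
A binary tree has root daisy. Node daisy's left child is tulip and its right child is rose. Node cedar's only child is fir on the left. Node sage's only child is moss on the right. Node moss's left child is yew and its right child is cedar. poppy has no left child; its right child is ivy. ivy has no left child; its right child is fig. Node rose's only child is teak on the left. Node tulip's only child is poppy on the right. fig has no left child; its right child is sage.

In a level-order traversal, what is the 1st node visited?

Level-order visits nodes level by level from the root, left to right within each level.
Level 0: daisy
Level 1: tulip, rose
Level 2: poppy, teak
Level 3: ivy
Level 4: fig
Level 5: sage
Level 6: moss
Level 7: yew, cedar
Level 8: fir
Full level-order sequence: daisy, tulip, rose, poppy, teak, ivy, fig, sage, moss, yew, cedar, fir.

daisy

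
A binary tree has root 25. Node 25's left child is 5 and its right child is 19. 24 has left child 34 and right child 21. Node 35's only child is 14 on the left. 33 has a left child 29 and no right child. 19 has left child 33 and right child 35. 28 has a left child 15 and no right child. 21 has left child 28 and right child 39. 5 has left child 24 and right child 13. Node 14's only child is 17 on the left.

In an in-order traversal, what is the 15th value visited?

35

In-order visits the left subtree, then the node, then the right subtree.
At 25: go left to 5.
  At 5: go left to 24.
    At 24: go left to 34.
      34 is a leaf — visit 34.
    Visit 24.
    At 24: go right to 21.
      At 21: go left to 28.
        At 28: go left to 15.
          15 is a leaf — visit 15.
        Visit 28.
        At 28: no right child.
      Visit 21.
      At 21: go right to 39.
        39 is a leaf — visit 39.
  Visit 5.
  At 5: go right to 13.
    13 is a leaf — visit 13.
Visit 25.
At 25: go right to 19.
  At 19: go left to 33.
    At 33: go left to 29.
      29 is a leaf — visit 29.
    Visit 33.
    At 33: no right child.
  Visit 19.
  At 19: go right to 35.
    At 35: go left to 14.
      At 14: go left to 17.
        17 is a leaf — visit 17.
      Visit 14.
      At 14: no right child.
    Visit 35.
    At 35: no right child.
Full in-order sequence: 34, 24, 15, 28, 21, 39, 5, 13, 25, 29, 33, 19, 17, 14, 35.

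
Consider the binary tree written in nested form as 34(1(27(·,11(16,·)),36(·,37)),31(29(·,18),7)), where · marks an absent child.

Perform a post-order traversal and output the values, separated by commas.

16, 11, 27, 37, 36, 1, 18, 29, 7, 31, 34

Post-order visits the left subtree, then the right subtree, then the node.
At 34: go left to 1.
  At 1: go left to 27.
    At 27: no left child.
    At 27: go right to 11.
      At 11: go left to 16.
        16 is a leaf — visit 16.
      At 11: no right child.
      Visit 11.
    Visit 27.
  At 1: go right to 36.
    At 36: no left child.
    At 36: go right to 37.
      37 is a leaf — visit 37.
    Visit 36.
  Visit 1.
At 34: go right to 31.
  At 31: go left to 29.
    At 29: no left child.
    At 29: go right to 18.
      18 is a leaf — visit 18.
    Visit 29.
  At 31: go right to 7.
    7 is a leaf — visit 7.
  Visit 31.
Visit 34.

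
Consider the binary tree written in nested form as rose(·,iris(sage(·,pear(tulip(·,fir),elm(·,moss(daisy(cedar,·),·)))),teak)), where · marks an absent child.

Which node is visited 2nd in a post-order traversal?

Post-order visits the left subtree, then the right subtree, then the node.
At rose: no left child.
At rose: go right to iris.
  At iris: go left to sage.
    At sage: no left child.
    At sage: go right to pear.
      At pear: go left to tulip.
        At tulip: no left child.
        At tulip: go right to fir.
          fir is a leaf — visit fir.
        Visit tulip.
      At pear: go right to elm.
        At elm: no left child.
        At elm: go right to moss.
          At moss: go left to daisy.
            At daisy: go left to cedar.
              cedar is a leaf — visit cedar.
            At daisy: no right child.
            Visit daisy.
          At moss: no right child.
          Visit moss.
        Visit elm.
      Visit pear.
    Visit sage.
  At iris: go right to teak.
    teak is a leaf — visit teak.
  Visit iris.
Visit rose.
Full post-order sequence: fir, tulip, cedar, daisy, moss, elm, pear, sage, teak, iris, rose.

tulip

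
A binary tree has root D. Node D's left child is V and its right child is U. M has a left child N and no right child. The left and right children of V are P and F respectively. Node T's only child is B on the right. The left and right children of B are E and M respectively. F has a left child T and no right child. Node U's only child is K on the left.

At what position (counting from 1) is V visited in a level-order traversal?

2

Level-order visits nodes level by level from the root, left to right within each level.
Level 0: D
Level 1: V, U
Level 2: P, F, K
Level 3: T
Level 4: B
Level 5: E, M
Level 6: N
Full level-order sequence: D, V, U, P, F, K, T, B, E, M, N.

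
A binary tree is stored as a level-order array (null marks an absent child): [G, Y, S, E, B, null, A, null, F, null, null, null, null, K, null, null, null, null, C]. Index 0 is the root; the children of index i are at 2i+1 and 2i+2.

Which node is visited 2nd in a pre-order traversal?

Pre-order visits the node, then its left subtree, then its right subtree.
Visit G.
At G: go left to Y.
  Visit Y.
  At Y: go left to E.
    Visit E.
    At E: no left child.
    At E: go right to F.
      Visit F.
      At F: no left child.
      At F: go right to C.
        C is a leaf — visit C.
  At Y: go right to B.
    B is a leaf — visit B.
At G: go right to S.
  Visit S.
  At S: no left child.
  At S: go right to A.
    Visit A.
    At A: go left to K.
      K is a leaf — visit K.
    At A: no right child.
Full pre-order sequence: G, Y, E, F, C, B, S, A, K.

Y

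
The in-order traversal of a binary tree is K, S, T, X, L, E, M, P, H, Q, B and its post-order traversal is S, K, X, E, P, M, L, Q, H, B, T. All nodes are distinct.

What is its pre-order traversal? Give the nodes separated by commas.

The last element of post-order is the root; it splits in-order into left and right subtrees.
Root T: left subtree has 2 nodes {K, S}, right has 8 {X, L, E, M, P, H, Q, B}.
  Root K: left subtree has 0 nodes { }, right has 1 {S}.
  Root B: left subtree has 7 nodes {X, L, E, M, P, H, Q}, right has 0 { }.
    Root H: left subtree has 5 nodes {X, L, E, M, P}, right has 1 {Q}.
      Root L: left subtree has 1 node {X}, right has 3 {E, M, P}.
        Root M: left subtree has 1 node {E}, right has 1 {P}.

T, K, S, B, H, L, X, M, E, P, Q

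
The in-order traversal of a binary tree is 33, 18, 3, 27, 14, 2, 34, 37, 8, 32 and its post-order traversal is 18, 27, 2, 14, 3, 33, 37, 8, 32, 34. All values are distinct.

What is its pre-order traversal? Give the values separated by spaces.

34 33 3 18 14 27 2 32 8 37

The last element of post-order is the root; it splits in-order into left and right subtrees.
Root 34: left subtree has 6 nodes {33, 18, 3, 27, 14, 2}, right has 3 {37, 8, 32}.
  Root 33: left subtree has 0 nodes { }, right has 5 {18, 3, 27, 14, 2}.
    Root 3: left subtree has 1 node {18}, right has 3 {27, 14, 2}.
      Root 14: left subtree has 1 node {27}, right has 1 {2}.
  Root 32: left subtree has 2 nodes {37, 8}, right has 0 { }.
    Root 8: left subtree has 1 node {37}, right has 0 { }.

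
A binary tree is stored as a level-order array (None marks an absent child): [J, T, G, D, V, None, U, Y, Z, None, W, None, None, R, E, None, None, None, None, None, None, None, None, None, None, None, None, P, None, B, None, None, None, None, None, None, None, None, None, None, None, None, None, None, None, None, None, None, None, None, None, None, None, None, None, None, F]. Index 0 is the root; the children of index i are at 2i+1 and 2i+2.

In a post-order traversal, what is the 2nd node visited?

Post-order visits the left subtree, then the right subtree, then the node.
At J: go left to T.
  At T: go left to D.
    At D: go left to Y.
      Y is a leaf — visit Y.
    At D: go right to Z.
      Z is a leaf — visit Z.
    Visit D.
  At T: go right to V.
    At V: no left child.
    At V: go right to W.
      W is a leaf — visit W.
    Visit V.
  Visit T.
At J: go right to G.
  At G: no left child.
  At G: go right to U.
    At U: go left to R.
      At R: go left to P.
        At P: no left child.
        At P: go right to F.
          F is a leaf — visit F.
        Visit P.
      At R: no right child.
      Visit R.
    At U: go right to E.
      At E: go left to B.
        B is a leaf — visit B.
      At E: no right child.
      Visit E.
    Visit U.
  Visit G.
Visit J.
Full post-order sequence: Y, Z, D, W, V, T, F, P, R, B, E, U, G, J.

Z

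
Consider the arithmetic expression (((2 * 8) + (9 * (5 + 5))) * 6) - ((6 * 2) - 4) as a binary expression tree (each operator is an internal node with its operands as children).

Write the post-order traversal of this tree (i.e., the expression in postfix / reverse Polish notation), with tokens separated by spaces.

Post-order on an expression tree gives postfix notation: for each operator, emit left operand, right operand, then the operator.

2 8 * 9 5 5 + * + 6 * 6 2 * 4 - -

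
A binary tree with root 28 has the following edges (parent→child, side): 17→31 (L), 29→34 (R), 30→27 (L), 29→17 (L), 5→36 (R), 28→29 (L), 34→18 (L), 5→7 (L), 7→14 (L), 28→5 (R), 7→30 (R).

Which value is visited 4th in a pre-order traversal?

31

Pre-order visits the node, then its left subtree, then its right subtree.
Visit 28.
At 28: go left to 29.
  Visit 29.
  At 29: go left to 17.
    Visit 17.
    At 17: go left to 31.
      31 is a leaf — visit 31.
    At 17: no right child.
  At 29: go right to 34.
    Visit 34.
    At 34: go left to 18.
      18 is a leaf — visit 18.
    At 34: no right child.
At 28: go right to 5.
  Visit 5.
  At 5: go left to 7.
    Visit 7.
    At 7: go left to 14.
      14 is a leaf — visit 14.
    At 7: go right to 30.
      Visit 30.
      At 30: go left to 27.
        27 is a leaf — visit 27.
      At 30: no right child.
  At 5: go right to 36.
    36 is a leaf — visit 36.
Full pre-order sequence: 28, 29, 17, 31, 34, 18, 5, 7, 14, 30, 27, 36.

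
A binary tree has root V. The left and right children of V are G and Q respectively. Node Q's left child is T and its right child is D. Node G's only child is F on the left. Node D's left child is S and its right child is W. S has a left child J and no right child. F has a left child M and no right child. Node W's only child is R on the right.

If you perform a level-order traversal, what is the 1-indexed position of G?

Level-order visits nodes level by level from the root, left to right within each level.
Level 0: V
Level 1: G, Q
Level 2: F, T, D
Level 3: M, S, W
Level 4: J, R
Full level-order sequence: V, G, Q, F, T, D, M, S, W, J, R.

2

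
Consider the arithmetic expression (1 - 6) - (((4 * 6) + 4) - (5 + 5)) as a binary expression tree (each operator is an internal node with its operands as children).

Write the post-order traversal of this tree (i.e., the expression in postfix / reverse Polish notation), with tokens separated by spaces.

Post-order on an expression tree gives postfix notation: for each operator, emit left operand, right operand, then the operator.

1 6 - 4 6 * 4 + 5 5 + - -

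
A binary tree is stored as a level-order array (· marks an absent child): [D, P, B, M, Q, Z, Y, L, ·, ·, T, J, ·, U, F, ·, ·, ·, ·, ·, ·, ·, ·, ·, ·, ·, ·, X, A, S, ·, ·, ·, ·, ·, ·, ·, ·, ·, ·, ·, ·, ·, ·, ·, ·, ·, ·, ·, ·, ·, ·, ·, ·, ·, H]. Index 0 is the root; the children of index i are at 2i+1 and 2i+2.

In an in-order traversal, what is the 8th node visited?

In-order visits the left subtree, then the node, then the right subtree.
At D: go left to P.
  At P: go left to M.
    At M: go left to L.
      L is a leaf — visit L.
    Visit M.
    At M: no right child.
  Visit P.
  At P: go right to Q.
    At Q: no left child.
    Visit Q.
    At Q: go right to T.
      T is a leaf — visit T.
Visit D.
At D: go right to B.
  At B: go left to Z.
    At Z: go left to J.
      J is a leaf — visit J.
    Visit Z.
    At Z: no right child.
  Visit B.
  At B: go right to Y.
    At Y: go left to U.
      At U: go left to X.
        At X: go left to H.
          H is a leaf — visit H.
        Visit X.
        At X: no right child.
      Visit U.
      At U: go right to A.
        A is a leaf — visit A.
    Visit Y.
    At Y: go right to F.
      At F: go left to S.
        S is a leaf — visit S.
      Visit F.
      At F: no right child.
Full in-order sequence: L, M, P, Q, T, D, J, Z, B, H, X, U, A, Y, S, F.

Z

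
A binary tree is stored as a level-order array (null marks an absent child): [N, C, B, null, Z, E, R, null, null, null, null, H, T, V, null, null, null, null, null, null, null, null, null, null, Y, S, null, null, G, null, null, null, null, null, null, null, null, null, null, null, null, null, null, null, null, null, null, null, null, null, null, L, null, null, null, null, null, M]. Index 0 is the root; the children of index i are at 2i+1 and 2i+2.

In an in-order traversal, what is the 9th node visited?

T

In-order visits the left subtree, then the node, then the right subtree.
At N: go left to C.
  At C: no left child.
  Visit C.
  At C: go right to Z.
    Z is a leaf — visit Z.
Visit N.
At N: go right to B.
  At B: go left to E.
    At E: go left to H.
      At H: no left child.
      Visit H.
      At H: go right to Y.
        Y is a leaf — visit Y.
    Visit E.
    At E: go right to T.
      At T: go left to S.
        At S: go left to L.
          L is a leaf — visit L.
        Visit S.
        At S: no right child.
      Visit T.
      At T: no right child.
  Visit B.
  At B: go right to R.
    At R: go left to V.
      At V: no left child.
      Visit V.
      At V: go right to G.
        At G: go left to M.
          M is a leaf — visit M.
        Visit G.
        At G: no right child.
    Visit R.
    At R: no right child.
Full in-order sequence: C, Z, N, H, Y, E, L, S, T, B, V, M, G, R.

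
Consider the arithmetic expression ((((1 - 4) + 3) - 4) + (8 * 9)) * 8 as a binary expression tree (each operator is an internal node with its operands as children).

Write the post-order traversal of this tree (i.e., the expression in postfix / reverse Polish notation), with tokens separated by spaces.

Post-order on an expression tree gives postfix notation: for each operator, emit left operand, right operand, then the operator.

1 4 - 3 + 4 - 8 9 * + 8 *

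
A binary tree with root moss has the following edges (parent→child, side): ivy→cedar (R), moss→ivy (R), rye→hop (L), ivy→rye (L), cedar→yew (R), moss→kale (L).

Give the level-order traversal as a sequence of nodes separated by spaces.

Level-order visits nodes level by level from the root, left to right within each level.
Level 0: moss
Level 1: kale, ivy
Level 2: rye, cedar
Level 3: hop, yew

moss kale ivy rye cedar hop yew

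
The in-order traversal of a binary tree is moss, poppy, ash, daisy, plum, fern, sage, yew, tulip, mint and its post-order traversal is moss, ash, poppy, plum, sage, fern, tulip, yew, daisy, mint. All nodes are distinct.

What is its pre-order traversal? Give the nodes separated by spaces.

The last element of post-order is the root; it splits in-order into left and right subtrees.
Root mint: left subtree has 9 nodes {moss, poppy, ash, daisy, plum, fern, sage, yew, tulip}, right has 0 { }.
  Root daisy: left subtree has 3 nodes {moss, poppy, ash}, right has 5 {plum, fern, sage, yew, tulip}.
    Root poppy: left subtree has 1 node {moss}, right has 1 {ash}.
    Root yew: left subtree has 3 nodes {plum, fern, sage}, right has 1 {tulip}.
      Root fern: left subtree has 1 node {plum}, right has 1 {sage}.

mint daisy poppy moss ash yew fern plum sage tulip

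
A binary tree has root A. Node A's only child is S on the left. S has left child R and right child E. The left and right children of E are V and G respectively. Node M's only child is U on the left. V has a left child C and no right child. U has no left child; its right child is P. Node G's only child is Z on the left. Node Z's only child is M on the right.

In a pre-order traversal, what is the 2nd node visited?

S

Pre-order visits the node, then its left subtree, then its right subtree.
Visit A.
At A: go left to S.
  Visit S.
  At S: go left to R.
    R is a leaf — visit R.
  At S: go right to E.
    Visit E.
    At E: go left to V.
      Visit V.
      At V: go left to C.
        C is a leaf — visit C.
      At V: no right child.
    At E: go right to G.
      Visit G.
      At G: go left to Z.
        Visit Z.
        At Z: no left child.
        At Z: go right to M.
          Visit M.
          At M: go left to U.
            Visit U.
            At U: no left child.
            At U: go right to P.
              P is a leaf — visit P.
          At M: no right child.
      At G: no right child.
At A: no right child.
Full pre-order sequence: A, S, R, E, V, C, G, Z, M, U, P.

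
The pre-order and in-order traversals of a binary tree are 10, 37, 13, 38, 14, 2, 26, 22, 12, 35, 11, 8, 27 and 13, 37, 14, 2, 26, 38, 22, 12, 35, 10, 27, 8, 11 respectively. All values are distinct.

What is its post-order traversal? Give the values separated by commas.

The first element of pre-order is the root; it splits in-order into left and right subtrees.
Root 10: left subtree has 9 nodes {13, 37, 14, 2, 26, 38, 22, 12, 35}, right has 3 {27, 8, 11}.
  Root 37: left subtree has 1 node {13}, right has 7 {14, 2, 26, 38, 22, 12, 35}.
    Root 38: left subtree has 3 nodes {14, 2, 26}, right has 3 {22, 12, 35}.
      Root 14: left subtree has 0 nodes { }, right has 2 {2, 26}.
        Root 2: left subtree has 0 nodes { }, right has 1 {26}.
      Root 22: left subtree has 0 nodes { }, right has 2 {12, 35}.
        Root 12: left subtree has 0 nodes { }, right has 1 {35}.
  Root 11: left subtree has 2 nodes {27, 8}, right has 0 { }.
    Root 8: left subtree has 1 node {27}, right has 0 { }.

13, 26, 2, 14, 35, 12, 22, 38, 37, 27, 8, 11, 10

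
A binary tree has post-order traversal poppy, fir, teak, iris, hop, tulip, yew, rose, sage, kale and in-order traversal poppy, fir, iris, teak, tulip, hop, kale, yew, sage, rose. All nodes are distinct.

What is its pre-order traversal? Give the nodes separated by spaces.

The last element of post-order is the root; it splits in-order into left and right subtrees.
Root kale: left subtree has 6 nodes {poppy, fir, iris, teak, tulip, hop}, right has 3 {yew, sage, rose}.
  Root tulip: left subtree has 4 nodes {poppy, fir, iris, teak}, right has 1 {hop}.
    Root iris: left subtree has 2 nodes {poppy, fir}, right has 1 {teak}.
      Root fir: left subtree has 1 node {poppy}, right has 0 { }.
  Root sage: left subtree has 1 node {yew}, right has 1 {rose}.

kale tulip iris fir poppy teak hop sage yew rose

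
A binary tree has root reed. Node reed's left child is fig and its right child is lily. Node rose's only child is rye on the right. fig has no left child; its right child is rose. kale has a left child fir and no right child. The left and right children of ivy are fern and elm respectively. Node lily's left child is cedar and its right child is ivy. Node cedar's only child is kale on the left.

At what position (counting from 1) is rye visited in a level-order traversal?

Level-order visits nodes level by level from the root, left to right within each level.
Level 0: reed
Level 1: fig, lily
Level 2: rose, cedar, ivy
Level 3: rye, kale, fern, elm
Level 4: fir
Full level-order sequence: reed, fig, lily, rose, cedar, ivy, rye, kale, fern, elm, fir.

7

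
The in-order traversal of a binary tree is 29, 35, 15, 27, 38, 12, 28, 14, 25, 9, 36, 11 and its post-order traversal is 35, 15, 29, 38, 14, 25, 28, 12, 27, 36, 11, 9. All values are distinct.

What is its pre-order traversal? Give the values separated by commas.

The last element of post-order is the root; it splits in-order into left and right subtrees.
Root 9: left subtree has 9 nodes {29, 35, 15, 27, 38, 12, 28, 14, 25}, right has 2 {36, 11}.
  Root 27: left subtree has 3 nodes {29, 35, 15}, right has 5 {38, 12, 28, 14, 25}.
    Root 29: left subtree has 0 nodes { }, right has 2 {35, 15}.
      Root 15: left subtree has 1 node {35}, right has 0 { }.
    Root 12: left subtree has 1 node {38}, right has 3 {28, 14, 25}.
      Root 28: left subtree has 0 nodes { }, right has 2 {14, 25}.
        Root 25: left subtree has 1 node {14}, right has 0 { }.
  Root 11: left subtree has 1 node {36}, right has 0 { }.

9, 27, 29, 15, 35, 12, 38, 28, 25, 14, 11, 36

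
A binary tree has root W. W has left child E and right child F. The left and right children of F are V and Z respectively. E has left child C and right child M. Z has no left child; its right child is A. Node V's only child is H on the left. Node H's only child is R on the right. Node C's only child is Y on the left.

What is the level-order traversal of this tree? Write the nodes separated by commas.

W, E, F, C, M, V, Z, Y, H, A, R

Level-order visits nodes level by level from the root, left to right within each level.
Level 0: W
Level 1: E, F
Level 2: C, M, V, Z
Level 3: Y, H, A
Level 4: R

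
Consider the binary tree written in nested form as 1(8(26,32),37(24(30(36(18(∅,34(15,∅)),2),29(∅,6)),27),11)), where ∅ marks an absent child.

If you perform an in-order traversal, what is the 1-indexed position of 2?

9

In-order visits the left subtree, then the node, then the right subtree.
At 1: go left to 8.
  At 8: go left to 26.
    26 is a leaf — visit 26.
  Visit 8.
  At 8: go right to 32.
    32 is a leaf — visit 32.
Visit 1.
At 1: go right to 37.
  At 37: go left to 24.
    At 24: go left to 30.
      At 30: go left to 36.
        At 36: go left to 18.
          At 18: no left child.
          Visit 18.
          At 18: go right to 34.
            At 34: go left to 15.
              15 is a leaf — visit 15.
            Visit 34.
            At 34: no right child.
        Visit 36.
        At 36: go right to 2.
          2 is a leaf — visit 2.
      Visit 30.
      At 30: go right to 29.
        At 29: no left child.
        Visit 29.
        At 29: go right to 6.
          6 is a leaf — visit 6.
    Visit 24.
    At 24: go right to 27.
      27 is a leaf — visit 27.
  Visit 37.
  At 37: go right to 11.
    11 is a leaf — visit 11.
Full in-order sequence: 26, 8, 32, 1, 18, 15, 34, 36, 2, 30, 29, 6, 24, 27, 37, 11.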